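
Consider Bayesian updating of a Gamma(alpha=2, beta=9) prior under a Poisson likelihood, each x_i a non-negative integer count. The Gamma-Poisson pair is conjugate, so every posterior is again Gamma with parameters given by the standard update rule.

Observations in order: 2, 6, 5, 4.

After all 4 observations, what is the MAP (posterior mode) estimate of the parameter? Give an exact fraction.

obs 1: x=2 → posterior Gamma(4, 10)
obs 2: x=6 → posterior Gamma(10, 11)
obs 3: x=5 → posterior Gamma(15, 12)
obs 4: x=4 → posterior Gamma(19, 13)

18/13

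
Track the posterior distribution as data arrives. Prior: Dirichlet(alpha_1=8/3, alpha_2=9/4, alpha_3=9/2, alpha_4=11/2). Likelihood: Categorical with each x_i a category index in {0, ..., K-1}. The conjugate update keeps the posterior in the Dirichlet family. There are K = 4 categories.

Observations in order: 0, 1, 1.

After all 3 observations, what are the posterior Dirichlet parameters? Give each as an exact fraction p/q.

alpha_1=11/3, alpha_2=17/4, alpha_3=9/2, alpha_4=11/2

obs 1: x=0 → posterior Dirichlet(11/3, 9/4, 9/2, 11/2)
obs 2: x=1 → posterior Dirichlet(11/3, 13/4, 9/2, 11/2)
obs 3: x=1 → posterior Dirichlet(11/3, 17/4, 9/2, 11/2)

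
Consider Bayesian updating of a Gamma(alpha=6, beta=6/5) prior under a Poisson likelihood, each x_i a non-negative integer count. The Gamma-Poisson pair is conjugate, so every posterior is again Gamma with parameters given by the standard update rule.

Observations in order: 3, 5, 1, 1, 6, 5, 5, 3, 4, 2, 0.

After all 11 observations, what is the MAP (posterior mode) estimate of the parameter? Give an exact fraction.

200/61

obs 1: x=3 → posterior Gamma(9, 11/5)
obs 2: x=5 → posterior Gamma(14, 16/5)
obs 3: x=1 → posterior Gamma(15, 21/5)
obs 4: x=1 → posterior Gamma(16, 26/5)
obs 5: x=6 → posterior Gamma(22, 31/5)
obs 6: x=5 → posterior Gamma(27, 36/5)
obs 7: x=5 → posterior Gamma(32, 41/5)
obs 8: x=3 → posterior Gamma(35, 46/5)
obs 9: x=4 → posterior Gamma(39, 51/5)
obs 10: x=2 → posterior Gamma(41, 56/5)
obs 11: x=0 → posterior Gamma(41, 61/5)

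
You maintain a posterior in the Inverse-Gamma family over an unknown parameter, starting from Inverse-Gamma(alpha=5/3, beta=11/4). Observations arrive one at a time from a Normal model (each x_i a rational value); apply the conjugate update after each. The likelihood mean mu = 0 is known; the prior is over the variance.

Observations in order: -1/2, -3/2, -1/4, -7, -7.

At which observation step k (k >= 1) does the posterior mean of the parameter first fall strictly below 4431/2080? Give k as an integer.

k = 3

obs 1: x=-1/2 → posterior Inverse-Gamma(13/6, 23/8)
obs 2: x=-3/2 → posterior Inverse-Gamma(8/3, 4)
obs 3: x=-1/4 → posterior Inverse-Gamma(19/6, 129/32)
obs 4: x=-7 → posterior Inverse-Gamma(11/3, 913/32)
obs 5: x=-7 → posterior Inverse-Gamma(25/6, 1697/32)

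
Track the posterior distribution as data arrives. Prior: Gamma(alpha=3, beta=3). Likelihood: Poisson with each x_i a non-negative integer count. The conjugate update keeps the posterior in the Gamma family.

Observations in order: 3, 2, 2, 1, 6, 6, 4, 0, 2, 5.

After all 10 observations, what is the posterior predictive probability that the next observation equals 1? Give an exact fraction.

1272104824830863326228291801043460112313/6508055577578073524105008207311784640512

obs 1: x=3 → posterior Gamma(6, 4)
obs 2: x=2 → posterior Gamma(8, 5)
obs 3: x=2 → posterior Gamma(10, 6)
obs 4: x=1 → posterior Gamma(11, 7)
obs 5: x=6 → posterior Gamma(17, 8)
obs 6: x=6 → posterior Gamma(23, 9)
obs 7: x=4 → posterior Gamma(27, 10)
obs 8: x=0 → posterior Gamma(27, 11)
obs 9: x=2 → posterior Gamma(29, 12)
obs 10: x=5 → posterior Gamma(34, 13)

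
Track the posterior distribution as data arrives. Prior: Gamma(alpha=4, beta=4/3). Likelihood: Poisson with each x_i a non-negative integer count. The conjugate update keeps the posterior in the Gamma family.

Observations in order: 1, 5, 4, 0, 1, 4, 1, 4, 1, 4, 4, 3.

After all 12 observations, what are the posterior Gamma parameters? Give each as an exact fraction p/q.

obs 1: x=1 → posterior Gamma(5, 7/3)
obs 2: x=5 → posterior Gamma(10, 10/3)
obs 3: x=4 → posterior Gamma(14, 13/3)
obs 4: x=0 → posterior Gamma(14, 16/3)
obs 5: x=1 → posterior Gamma(15, 19/3)
obs 6: x=4 → posterior Gamma(19, 22/3)
obs 7: x=1 → posterior Gamma(20, 25/3)
obs 8: x=4 → posterior Gamma(24, 28/3)
obs 9: x=1 → posterior Gamma(25, 31/3)
obs 10: x=4 → posterior Gamma(29, 34/3)
obs 11: x=4 → posterior Gamma(33, 37/3)
obs 12: x=3 → posterior Gamma(36, 40/3)

alpha=36, beta=40/3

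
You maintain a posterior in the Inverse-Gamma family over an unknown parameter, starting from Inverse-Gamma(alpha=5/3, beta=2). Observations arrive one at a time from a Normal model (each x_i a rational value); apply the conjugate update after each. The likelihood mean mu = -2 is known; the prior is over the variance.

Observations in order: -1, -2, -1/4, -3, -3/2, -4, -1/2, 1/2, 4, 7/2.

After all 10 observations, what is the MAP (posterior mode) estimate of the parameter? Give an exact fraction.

obs 1: x=-1 → posterior Inverse-Gamma(13/6, 5/2)
obs 2: x=-2 → posterior Inverse-Gamma(8/3, 5/2)
obs 3: x=-1/4 → posterior Inverse-Gamma(19/6, 129/32)
obs 4: x=-3 → posterior Inverse-Gamma(11/3, 145/32)
obs 5: x=-3/2 → posterior Inverse-Gamma(25/6, 149/32)
obs 6: x=-4 → posterior Inverse-Gamma(14/3, 213/32)
obs 7: x=-1/2 → posterior Inverse-Gamma(31/6, 249/32)
obs 8: x=1/2 → posterior Inverse-Gamma(17/3, 349/32)
obs 9: x=4 → posterior Inverse-Gamma(37/6, 925/32)
obs 10: x=7/2 → posterior Inverse-Gamma(20/3, 1409/32)

4227/736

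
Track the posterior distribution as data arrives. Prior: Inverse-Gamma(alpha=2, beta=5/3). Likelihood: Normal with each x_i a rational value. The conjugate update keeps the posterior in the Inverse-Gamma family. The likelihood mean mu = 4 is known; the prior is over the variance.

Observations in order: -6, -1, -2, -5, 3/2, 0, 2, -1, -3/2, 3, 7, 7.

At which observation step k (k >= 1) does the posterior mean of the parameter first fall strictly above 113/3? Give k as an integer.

obs 1: x=-6 → posterior Inverse-Gamma(5/2, 155/3)
obs 2: x=-1 → posterior Inverse-Gamma(3, 385/6)
obs 3: x=-2 → posterior Inverse-Gamma(7/2, 493/6)
obs 4: x=-5 → posterior Inverse-Gamma(4, 368/3)
obs 5: x=3/2 → posterior Inverse-Gamma(9/2, 3019/24)
obs 6: x=0 → posterior Inverse-Gamma(5, 3211/24)
obs 7: x=2 → posterior Inverse-Gamma(11/2, 3259/24)
obs 8: x=-1 → posterior Inverse-Gamma(6, 3559/24)
obs 9: x=-3/2 → posterior Inverse-Gamma(13/2, 1961/12)
obs 10: x=3 → posterior Inverse-Gamma(7, 1967/12)
obs 11: x=7 → posterior Inverse-Gamma(15/2, 2021/12)
obs 12: x=7 → posterior Inverse-Gamma(8, 2075/12)

k = 4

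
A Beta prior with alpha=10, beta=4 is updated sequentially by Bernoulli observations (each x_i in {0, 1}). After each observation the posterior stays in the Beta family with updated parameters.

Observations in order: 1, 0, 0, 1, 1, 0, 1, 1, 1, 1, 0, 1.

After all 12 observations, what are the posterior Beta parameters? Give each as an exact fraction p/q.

obs 1: x=1 → posterior Beta(11, 4)
obs 2: x=0 → posterior Beta(11, 5)
obs 3: x=0 → posterior Beta(11, 6)
obs 4: x=1 → posterior Beta(12, 6)
obs 5: x=1 → posterior Beta(13, 6)
obs 6: x=0 → posterior Beta(13, 7)
obs 7: x=1 → posterior Beta(14, 7)
obs 8: x=1 → posterior Beta(15, 7)
obs 9: x=1 → posterior Beta(16, 7)
obs 10: x=1 → posterior Beta(17, 7)
obs 11: x=0 → posterior Beta(17, 8)
obs 12: x=1 → posterior Beta(18, 8)

alpha=18, beta=8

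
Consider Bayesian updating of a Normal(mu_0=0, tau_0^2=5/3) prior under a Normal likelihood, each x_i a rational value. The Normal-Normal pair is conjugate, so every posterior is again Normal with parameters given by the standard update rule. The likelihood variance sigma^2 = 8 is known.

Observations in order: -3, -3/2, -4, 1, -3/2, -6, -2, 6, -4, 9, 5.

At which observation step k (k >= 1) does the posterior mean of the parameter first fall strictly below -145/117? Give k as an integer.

k = 6

obs 1: x=-3 → posterior Normal(-15/29, 40/29)
obs 2: x=-3/2 → posterior Normal(-45/68, 20/17)
obs 3: x=-4 → posterior Normal(-85/78, 40/39)
obs 4: x=1 → posterior Normal(-75/88, 10/11)
obs 5: x=-3/2 → posterior Normal(-45/49, 40/49)
obs 6: x=-6 → posterior Normal(-25/18, 20/27)
obs 7: x=-2 → posterior Normal(-85/59, 40/59)
obs 8: x=6 → posterior Normal(-55/64, 5/8)
obs 9: x=-4 → posterior Normal(-25/23, 40/69)
obs 10: x=9 → posterior Normal(-15/37, 20/37)
obs 11: x=5 → posterior Normal(-5/79, 40/79)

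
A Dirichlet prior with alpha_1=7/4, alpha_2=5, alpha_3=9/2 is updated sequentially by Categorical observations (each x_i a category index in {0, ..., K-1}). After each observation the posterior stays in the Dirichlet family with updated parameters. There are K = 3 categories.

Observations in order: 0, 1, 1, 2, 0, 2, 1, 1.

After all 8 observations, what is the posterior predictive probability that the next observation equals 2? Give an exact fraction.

obs 1: x=0 → posterior Dirichlet(11/4, 5, 9/2)
obs 2: x=1 → posterior Dirichlet(11/4, 6, 9/2)
obs 3: x=1 → posterior Dirichlet(11/4, 7, 9/2)
obs 4: x=2 → posterior Dirichlet(11/4, 7, 11/2)
obs 5: x=0 → posterior Dirichlet(15/4, 7, 11/2)
obs 6: x=2 → posterior Dirichlet(15/4, 7, 13/2)
obs 7: x=1 → posterior Dirichlet(15/4, 8, 13/2)
obs 8: x=1 → posterior Dirichlet(15/4, 9, 13/2)

26/77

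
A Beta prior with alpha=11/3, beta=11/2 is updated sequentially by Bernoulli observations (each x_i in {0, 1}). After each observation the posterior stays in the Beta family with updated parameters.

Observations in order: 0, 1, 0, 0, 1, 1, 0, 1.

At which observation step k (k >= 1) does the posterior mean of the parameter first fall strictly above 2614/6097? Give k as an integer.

obs 1: x=0 → posterior Beta(11/3, 13/2)
obs 2: x=1 → posterior Beta(14/3, 13/2)
obs 3: x=0 → posterior Beta(14/3, 15/2)
obs 4: x=0 → posterior Beta(14/3, 17/2)
obs 5: x=1 → posterior Beta(17/3, 17/2)
obs 6: x=1 → posterior Beta(20/3, 17/2)
obs 7: x=0 → posterior Beta(20/3, 19/2)
obs 8: x=1 → posterior Beta(23/3, 19/2)

k = 6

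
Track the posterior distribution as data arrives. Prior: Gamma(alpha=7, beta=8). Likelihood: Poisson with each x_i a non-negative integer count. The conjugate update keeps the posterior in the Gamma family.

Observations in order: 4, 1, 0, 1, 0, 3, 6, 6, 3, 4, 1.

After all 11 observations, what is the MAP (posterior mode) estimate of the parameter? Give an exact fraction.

35/19

obs 1: x=4 → posterior Gamma(11, 9)
obs 2: x=1 → posterior Gamma(12, 10)
obs 3: x=0 → posterior Gamma(12, 11)
obs 4: x=1 → posterior Gamma(13, 12)
obs 5: x=0 → posterior Gamma(13, 13)
obs 6: x=3 → posterior Gamma(16, 14)
obs 7: x=6 → posterior Gamma(22, 15)
obs 8: x=6 → posterior Gamma(28, 16)
obs 9: x=3 → posterior Gamma(31, 17)
obs 10: x=4 → posterior Gamma(35, 18)
obs 11: x=1 → posterior Gamma(36, 19)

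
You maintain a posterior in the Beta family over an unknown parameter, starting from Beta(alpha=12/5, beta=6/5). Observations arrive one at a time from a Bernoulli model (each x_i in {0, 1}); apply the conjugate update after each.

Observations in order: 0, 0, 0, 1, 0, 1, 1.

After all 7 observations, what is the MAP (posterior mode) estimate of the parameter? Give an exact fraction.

22/43

obs 1: x=0 → posterior Beta(12/5, 11/5)
obs 2: x=0 → posterior Beta(12/5, 16/5)
obs 3: x=0 → posterior Beta(12/5, 21/5)
obs 4: x=1 → posterior Beta(17/5, 21/5)
obs 5: x=0 → posterior Beta(17/5, 26/5)
obs 6: x=1 → posterior Beta(22/5, 26/5)
obs 7: x=1 → posterior Beta(27/5, 26/5)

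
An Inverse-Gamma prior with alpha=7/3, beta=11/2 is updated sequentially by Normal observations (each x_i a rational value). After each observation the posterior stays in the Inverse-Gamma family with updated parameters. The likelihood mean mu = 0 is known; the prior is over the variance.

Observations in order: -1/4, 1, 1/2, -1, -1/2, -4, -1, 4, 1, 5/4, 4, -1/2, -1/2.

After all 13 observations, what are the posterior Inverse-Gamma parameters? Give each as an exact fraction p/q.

alpha=53/6, beta=525/16

obs 1: x=-1/4 → posterior Inverse-Gamma(17/6, 177/32)
obs 2: x=1 → posterior Inverse-Gamma(10/3, 193/32)
obs 3: x=1/2 → posterior Inverse-Gamma(23/6, 197/32)
obs 4: x=-1 → posterior Inverse-Gamma(13/3, 213/32)
obs 5: x=-1/2 → posterior Inverse-Gamma(29/6, 217/32)
obs 6: x=-4 → posterior Inverse-Gamma(16/3, 473/32)
obs 7: x=-1 → posterior Inverse-Gamma(35/6, 489/32)
obs 8: x=4 → posterior Inverse-Gamma(19/3, 745/32)
obs 9: x=1 → posterior Inverse-Gamma(41/6, 761/32)
obs 10: x=5/4 → posterior Inverse-Gamma(22/3, 393/16)
obs 11: x=4 → posterior Inverse-Gamma(47/6, 521/16)
obs 12: x=-1/2 → posterior Inverse-Gamma(25/3, 523/16)
obs 13: x=-1/2 → posterior Inverse-Gamma(53/6, 525/16)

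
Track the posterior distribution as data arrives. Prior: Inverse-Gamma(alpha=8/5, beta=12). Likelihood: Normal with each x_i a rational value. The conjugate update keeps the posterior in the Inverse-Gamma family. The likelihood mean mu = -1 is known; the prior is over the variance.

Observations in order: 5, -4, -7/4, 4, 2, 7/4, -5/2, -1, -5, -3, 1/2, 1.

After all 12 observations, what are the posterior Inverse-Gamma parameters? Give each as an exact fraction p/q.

obs 1: x=5 → posterior Inverse-Gamma(21/10, 30)
obs 2: x=-4 → posterior Inverse-Gamma(13/5, 69/2)
obs 3: x=-7/4 → posterior Inverse-Gamma(31/10, 1113/32)
obs 4: x=4 → posterior Inverse-Gamma(18/5, 1513/32)
obs 5: x=2 → posterior Inverse-Gamma(41/10, 1657/32)
obs 6: x=7/4 → posterior Inverse-Gamma(23/5, 889/16)
obs 7: x=-5/2 → posterior Inverse-Gamma(51/10, 907/16)
obs 8: x=-1 → posterior Inverse-Gamma(28/5, 907/16)
obs 9: x=-5 → posterior Inverse-Gamma(61/10, 1035/16)
obs 10: x=-3 → posterior Inverse-Gamma(33/5, 1067/16)
obs 11: x=1/2 → posterior Inverse-Gamma(71/10, 1085/16)
obs 12: x=1 → posterior Inverse-Gamma(38/5, 1117/16)

alpha=38/5, beta=1117/16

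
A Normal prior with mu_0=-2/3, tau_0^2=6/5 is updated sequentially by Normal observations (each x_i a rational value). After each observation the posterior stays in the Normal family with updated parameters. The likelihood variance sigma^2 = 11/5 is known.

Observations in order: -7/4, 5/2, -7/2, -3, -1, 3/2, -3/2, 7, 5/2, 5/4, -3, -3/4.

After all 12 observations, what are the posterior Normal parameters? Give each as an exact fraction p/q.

obs 1: x=-7/4 → posterior Normal(-107/102, 66/85)
obs 2: x=5/2 → posterior Normal(-17/138, 66/115)
obs 3: x=-7/2 → posterior Normal(-143/174, 66/145)
obs 4: x=-3 → posterior Normal(-251/210, 66/175)
obs 5: x=-1 → posterior Normal(-7/6, 66/205)
obs 6: x=3/2 → posterior Normal(-233/282, 66/235)
obs 7: x=-3/2 → posterior Normal(-287/318, 66/265)
obs 8: x=7 → posterior Normal(-35/354, 66/295)
obs 9: x=5/2 → posterior Normal(11/78, 66/325)
obs 10: x=5/4 → posterior Normal(50/213, 66/355)
obs 11: x=-3 → posterior Normal(-4/231, 6/35)
obs 12: x=-3/4 → posterior Normal(-35/498, 66/415)

mu_0=-35/498, tau_0^2=66/415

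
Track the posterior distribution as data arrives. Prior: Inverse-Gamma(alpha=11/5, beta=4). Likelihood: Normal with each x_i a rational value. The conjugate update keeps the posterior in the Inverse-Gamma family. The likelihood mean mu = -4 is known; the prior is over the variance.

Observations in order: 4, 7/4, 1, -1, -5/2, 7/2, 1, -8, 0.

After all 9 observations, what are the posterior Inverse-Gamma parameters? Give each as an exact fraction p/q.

alpha=67/10, beta=4073/32

obs 1: x=4 → posterior Inverse-Gamma(27/10, 36)
obs 2: x=7/4 → posterior Inverse-Gamma(16/5, 1681/32)
obs 3: x=1 → posterior Inverse-Gamma(37/10, 2081/32)
obs 4: x=-1 → posterior Inverse-Gamma(21/5, 2225/32)
obs 5: x=-5/2 → posterior Inverse-Gamma(47/10, 2261/32)
obs 6: x=7/2 → posterior Inverse-Gamma(26/5, 3161/32)
obs 7: x=1 → posterior Inverse-Gamma(57/10, 3561/32)
obs 8: x=-8 → posterior Inverse-Gamma(31/5, 3817/32)
obs 9: x=0 → posterior Inverse-Gamma(67/10, 4073/32)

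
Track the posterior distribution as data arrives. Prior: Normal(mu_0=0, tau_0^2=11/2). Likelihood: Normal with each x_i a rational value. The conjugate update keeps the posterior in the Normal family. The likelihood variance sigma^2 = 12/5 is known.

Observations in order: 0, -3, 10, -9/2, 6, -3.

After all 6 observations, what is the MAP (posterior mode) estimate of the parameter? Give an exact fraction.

605/708

obs 1: x=0 → posterior Normal(0, 132/79)
obs 2: x=-3 → posterior Normal(-165/134, 66/67)
obs 3: x=10 → posterior Normal(55/27, 44/63)
obs 4: x=-9/2 → posterior Normal(275/488, 33/61)
obs 5: x=6 → posterior Normal(935/598, 132/299)
obs 6: x=-3 → posterior Normal(605/708, 22/59)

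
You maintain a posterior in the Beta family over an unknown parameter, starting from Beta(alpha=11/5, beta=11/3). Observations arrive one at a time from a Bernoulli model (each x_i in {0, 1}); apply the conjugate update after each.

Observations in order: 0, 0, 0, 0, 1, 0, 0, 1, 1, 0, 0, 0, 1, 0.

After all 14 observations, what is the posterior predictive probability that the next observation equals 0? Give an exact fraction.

obs 1: x=0 → posterior Beta(11/5, 14/3)
obs 2: x=0 → posterior Beta(11/5, 17/3)
obs 3: x=0 → posterior Beta(11/5, 20/3)
obs 4: x=0 → posterior Beta(11/5, 23/3)
obs 5: x=1 → posterior Beta(16/5, 23/3)
obs 6: x=0 → posterior Beta(16/5, 26/3)
obs 7: x=0 → posterior Beta(16/5, 29/3)
obs 8: x=1 → posterior Beta(21/5, 29/3)
obs 9: x=1 → posterior Beta(26/5, 29/3)
obs 10: x=0 → posterior Beta(26/5, 32/3)
obs 11: x=0 → posterior Beta(26/5, 35/3)
obs 12: x=0 → posterior Beta(26/5, 38/3)
obs 13: x=1 → posterior Beta(31/5, 38/3)
obs 14: x=0 → posterior Beta(31/5, 41/3)

205/298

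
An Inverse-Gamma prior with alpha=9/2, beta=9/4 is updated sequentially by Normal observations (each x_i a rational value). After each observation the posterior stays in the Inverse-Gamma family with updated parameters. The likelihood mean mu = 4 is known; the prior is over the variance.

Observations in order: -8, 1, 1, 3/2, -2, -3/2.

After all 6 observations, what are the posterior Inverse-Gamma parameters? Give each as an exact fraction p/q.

alpha=15/2, beta=239/2

obs 1: x=-8 → posterior Inverse-Gamma(5, 297/4)
obs 2: x=1 → posterior Inverse-Gamma(11/2, 315/4)
obs 3: x=1 → posterior Inverse-Gamma(6, 333/4)
obs 4: x=3/2 → posterior Inverse-Gamma(13/2, 691/8)
obs 5: x=-2 → posterior Inverse-Gamma(7, 835/8)
obs 6: x=-3/2 → posterior Inverse-Gamma(15/2, 239/2)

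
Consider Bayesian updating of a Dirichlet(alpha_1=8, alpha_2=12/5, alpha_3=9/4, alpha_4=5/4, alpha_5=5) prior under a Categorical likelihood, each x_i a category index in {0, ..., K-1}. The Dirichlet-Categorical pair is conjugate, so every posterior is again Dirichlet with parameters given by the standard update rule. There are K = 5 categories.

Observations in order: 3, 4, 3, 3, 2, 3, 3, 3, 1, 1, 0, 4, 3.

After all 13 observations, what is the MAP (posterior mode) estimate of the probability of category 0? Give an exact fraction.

obs 1: x=3 → posterior Dirichlet(8, 12/5, 9/4, 9/4, 5)
obs 2: x=4 → posterior Dirichlet(8, 12/5, 9/4, 9/4, 6)
obs 3: x=3 → posterior Dirichlet(8, 12/5, 9/4, 13/4, 6)
obs 4: x=3 → posterior Dirichlet(8, 12/5, 9/4, 17/4, 6)
obs 5: x=2 → posterior Dirichlet(8, 12/5, 13/4, 17/4, 6)
obs 6: x=3 → posterior Dirichlet(8, 12/5, 13/4, 21/4, 6)
obs 7: x=3 → posterior Dirichlet(8, 12/5, 13/4, 25/4, 6)
obs 8: x=3 → posterior Dirichlet(8, 12/5, 13/4, 29/4, 6)
obs 9: x=1 → posterior Dirichlet(8, 17/5, 13/4, 29/4, 6)
obs 10: x=1 → posterior Dirichlet(8, 22/5, 13/4, 29/4, 6)
obs 11: x=0 → posterior Dirichlet(9, 22/5, 13/4, 29/4, 6)
obs 12: x=4 → posterior Dirichlet(9, 22/5, 13/4, 29/4, 7)
obs 13: x=3 → posterior Dirichlet(9, 22/5, 13/4, 33/4, 7)

80/269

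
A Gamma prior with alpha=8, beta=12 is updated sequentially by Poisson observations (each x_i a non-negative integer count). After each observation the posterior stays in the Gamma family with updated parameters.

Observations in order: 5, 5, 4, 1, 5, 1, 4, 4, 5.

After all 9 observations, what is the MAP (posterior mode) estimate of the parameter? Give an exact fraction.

obs 1: x=5 → posterior Gamma(13, 13)
obs 2: x=5 → posterior Gamma(18, 14)
obs 3: x=4 → posterior Gamma(22, 15)
obs 4: x=1 → posterior Gamma(23, 16)
obs 5: x=5 → posterior Gamma(28, 17)
obs 6: x=1 → posterior Gamma(29, 18)
obs 7: x=4 → posterior Gamma(33, 19)
obs 8: x=4 → posterior Gamma(37, 20)
obs 9: x=5 → posterior Gamma(42, 21)

41/21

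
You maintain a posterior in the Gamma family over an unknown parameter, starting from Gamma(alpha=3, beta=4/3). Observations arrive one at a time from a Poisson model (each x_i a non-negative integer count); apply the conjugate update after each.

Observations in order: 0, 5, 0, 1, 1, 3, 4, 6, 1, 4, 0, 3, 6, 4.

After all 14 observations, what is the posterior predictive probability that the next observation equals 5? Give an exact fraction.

obs 1: x=0 → posterior Gamma(3, 7/3)
obs 2: x=5 → posterior Gamma(8, 10/3)
obs 3: x=0 → posterior Gamma(8, 13/3)
obs 4: x=1 → posterior Gamma(9, 16/3)
obs 5: x=1 → posterior Gamma(10, 19/3)
obs 6: x=3 → posterior Gamma(13, 22/3)
obs 7: x=4 → posterior Gamma(17, 25/3)
obs 8: x=6 → posterior Gamma(23, 28/3)
obs 9: x=1 → posterior Gamma(24, 31/3)
obs 10: x=4 → posterior Gamma(28, 34/3)
obs 11: x=0 → posterior Gamma(28, 37/3)
obs 12: x=3 → posterior Gamma(31, 40/3)
obs 13: x=6 → posterior Gamma(37, 43/3)
obs 14: x=4 → posterior Gamma(41, 46/3)

6317785539083104182080849162602144315302497325494418273660146987233638875136/80153343160247310515380886994816022539378033762994852007501964604841680190743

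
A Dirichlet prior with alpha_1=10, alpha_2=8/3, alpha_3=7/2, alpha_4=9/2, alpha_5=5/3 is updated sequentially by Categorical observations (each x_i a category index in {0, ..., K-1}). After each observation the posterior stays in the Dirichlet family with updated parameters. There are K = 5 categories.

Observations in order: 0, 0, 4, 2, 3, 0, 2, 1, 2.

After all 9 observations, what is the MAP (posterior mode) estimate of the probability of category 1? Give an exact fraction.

obs 1: x=0 → posterior Dirichlet(11, 8/3, 7/2, 9/2, 5/3)
obs 2: x=0 → posterior Dirichlet(12, 8/3, 7/2, 9/2, 5/3)
obs 3: x=4 → posterior Dirichlet(12, 8/3, 7/2, 9/2, 8/3)
obs 4: x=2 → posterior Dirichlet(12, 8/3, 9/2, 9/2, 8/3)
obs 5: x=3 → posterior Dirichlet(12, 8/3, 9/2, 11/2, 8/3)
obs 6: x=0 → posterior Dirichlet(13, 8/3, 9/2, 11/2, 8/3)
obs 7: x=2 → posterior Dirichlet(13, 8/3, 11/2, 11/2, 8/3)
obs 8: x=1 → posterior Dirichlet(13, 11/3, 11/2, 11/2, 8/3)
obs 9: x=2 → posterior Dirichlet(13, 11/3, 13/2, 11/2, 8/3)

8/79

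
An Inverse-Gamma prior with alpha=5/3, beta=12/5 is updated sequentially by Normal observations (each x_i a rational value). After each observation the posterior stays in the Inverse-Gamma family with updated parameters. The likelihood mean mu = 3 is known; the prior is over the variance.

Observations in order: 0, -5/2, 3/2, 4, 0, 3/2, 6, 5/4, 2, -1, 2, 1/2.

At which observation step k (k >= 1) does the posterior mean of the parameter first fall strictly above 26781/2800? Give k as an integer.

obs 1: x=0 → posterior Inverse-Gamma(13/6, 69/10)
obs 2: x=-5/2 → posterior Inverse-Gamma(8/3, 881/40)
obs 3: x=3/2 → posterior Inverse-Gamma(19/6, 463/20)
obs 4: x=4 → posterior Inverse-Gamma(11/3, 473/20)
obs 5: x=0 → posterior Inverse-Gamma(25/6, 563/20)
obs 6: x=3/2 → posterior Inverse-Gamma(14/3, 1171/40)
obs 7: x=6 → posterior Inverse-Gamma(31/6, 1351/40)
obs 8: x=5/4 → posterior Inverse-Gamma(17/3, 5649/160)
obs 9: x=2 → posterior Inverse-Gamma(37/6, 5729/160)
obs 10: x=-1 → posterior Inverse-Gamma(20/3, 7009/160)
obs 11: x=2 → posterior Inverse-Gamma(43/6, 7089/160)
obs 12: x=1/2 → posterior Inverse-Gamma(23/3, 7589/160)

k = 2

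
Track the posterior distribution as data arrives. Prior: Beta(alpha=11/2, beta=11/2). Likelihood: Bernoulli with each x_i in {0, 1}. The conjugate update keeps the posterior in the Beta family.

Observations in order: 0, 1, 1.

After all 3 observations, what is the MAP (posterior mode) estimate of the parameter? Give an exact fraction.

obs 1: x=0 → posterior Beta(11/2, 13/2)
obs 2: x=1 → posterior Beta(13/2, 13/2)
obs 3: x=1 → posterior Beta(15/2, 13/2)

13/24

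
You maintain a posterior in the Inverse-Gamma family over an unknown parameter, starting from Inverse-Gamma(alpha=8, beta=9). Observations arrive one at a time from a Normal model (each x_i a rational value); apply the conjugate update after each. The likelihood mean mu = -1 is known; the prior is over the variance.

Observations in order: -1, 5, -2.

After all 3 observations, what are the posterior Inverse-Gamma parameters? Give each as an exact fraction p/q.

alpha=19/2, beta=55/2

obs 1: x=-1 → posterior Inverse-Gamma(17/2, 9)
obs 2: x=5 → posterior Inverse-Gamma(9, 27)
obs 3: x=-2 → posterior Inverse-Gamma(19/2, 55/2)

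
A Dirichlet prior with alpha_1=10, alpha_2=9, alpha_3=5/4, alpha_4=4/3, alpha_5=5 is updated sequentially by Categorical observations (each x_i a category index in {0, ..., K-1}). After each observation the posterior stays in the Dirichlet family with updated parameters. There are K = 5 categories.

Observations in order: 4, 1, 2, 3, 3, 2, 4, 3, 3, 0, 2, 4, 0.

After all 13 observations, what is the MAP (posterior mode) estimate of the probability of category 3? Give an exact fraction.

obs 1: x=4 → posterior Dirichlet(10, 9, 5/4, 4/3, 6)
obs 2: x=1 → posterior Dirichlet(10, 10, 5/4, 4/3, 6)
obs 3: x=2 → posterior Dirichlet(10, 10, 9/4, 4/3, 6)
obs 4: x=3 → posterior Dirichlet(10, 10, 9/4, 7/3, 6)
obs 5: x=3 → posterior Dirichlet(10, 10, 9/4, 10/3, 6)
obs 6: x=2 → posterior Dirichlet(10, 10, 13/4, 10/3, 6)
obs 7: x=4 → posterior Dirichlet(10, 10, 13/4, 10/3, 7)
obs 8: x=3 → posterior Dirichlet(10, 10, 13/4, 13/3, 7)
obs 9: x=3 → posterior Dirichlet(10, 10, 13/4, 16/3, 7)
obs 10: x=0 → posterior Dirichlet(11, 10, 13/4, 16/3, 7)
obs 11: x=2 → posterior Dirichlet(11, 10, 17/4, 16/3, 7)
obs 12: x=4 → posterior Dirichlet(11, 10, 17/4, 16/3, 8)
obs 13: x=0 → posterior Dirichlet(12, 10, 17/4, 16/3, 8)

52/415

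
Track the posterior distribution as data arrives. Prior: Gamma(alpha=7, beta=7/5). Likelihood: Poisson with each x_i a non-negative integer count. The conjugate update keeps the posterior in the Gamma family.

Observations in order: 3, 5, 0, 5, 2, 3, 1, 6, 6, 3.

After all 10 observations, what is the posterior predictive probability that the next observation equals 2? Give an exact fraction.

obs 1: x=3 → posterior Gamma(10, 12/5)
obs 2: x=5 → posterior Gamma(15, 17/5)
obs 3: x=0 → posterior Gamma(15, 22/5)
obs 4: x=5 → posterior Gamma(20, 27/5)
obs 5: x=2 → posterior Gamma(22, 32/5)
obs 6: x=3 → posterior Gamma(25, 37/5)
obs 7: x=1 → posterior Gamma(26, 42/5)
obs 8: x=6 → posterior Gamma(32, 47/5)
obs 9: x=6 → posterior Gamma(38, 52/5)
obs 10: x=3 → posterior Gamma(41, 57/5)

21077167297331250865863793503687959430676200995340702067717015096420204226925/118261299920216034323567158324881157722618355000741423528102151243191317168128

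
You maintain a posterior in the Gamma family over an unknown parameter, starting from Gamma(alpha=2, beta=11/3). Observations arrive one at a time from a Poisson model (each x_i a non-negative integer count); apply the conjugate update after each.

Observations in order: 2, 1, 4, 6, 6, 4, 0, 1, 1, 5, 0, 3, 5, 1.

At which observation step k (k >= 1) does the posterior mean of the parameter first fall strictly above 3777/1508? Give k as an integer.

obs 1: x=2 → posterior Gamma(4, 14/3)
obs 2: x=1 → posterior Gamma(5, 17/3)
obs 3: x=4 → posterior Gamma(9, 20/3)
obs 4: x=6 → posterior Gamma(15, 23/3)
obs 5: x=6 → posterior Gamma(21, 26/3)
obs 6: x=4 → posterior Gamma(25, 29/3)
obs 7: x=0 → posterior Gamma(25, 32/3)
obs 8: x=1 → posterior Gamma(26, 35/3)
obs 9: x=1 → posterior Gamma(27, 38/3)
obs 10: x=5 → posterior Gamma(32, 41/3)
obs 11: x=0 → posterior Gamma(32, 44/3)
obs 12: x=3 → posterior Gamma(35, 47/3)
obs 13: x=5 → posterior Gamma(40, 50/3)
obs 14: x=1 → posterior Gamma(41, 53/3)

k = 6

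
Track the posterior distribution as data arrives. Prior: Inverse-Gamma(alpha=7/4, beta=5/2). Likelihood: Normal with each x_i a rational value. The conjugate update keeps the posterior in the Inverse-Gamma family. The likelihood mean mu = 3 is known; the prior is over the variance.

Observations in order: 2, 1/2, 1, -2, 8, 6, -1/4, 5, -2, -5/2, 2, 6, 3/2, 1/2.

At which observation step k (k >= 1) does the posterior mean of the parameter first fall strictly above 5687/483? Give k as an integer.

obs 1: x=2 → posterior Inverse-Gamma(9/4, 3)
obs 2: x=1/2 → posterior Inverse-Gamma(11/4, 49/8)
obs 3: x=1 → posterior Inverse-Gamma(13/4, 65/8)
obs 4: x=-2 → posterior Inverse-Gamma(15/4, 165/8)
obs 5: x=8 → posterior Inverse-Gamma(17/4, 265/8)
obs 6: x=6 → posterior Inverse-Gamma(19/4, 301/8)
obs 7: x=-1/4 → posterior Inverse-Gamma(21/4, 1373/32)
obs 8: x=5 → posterior Inverse-Gamma(23/4, 1437/32)
obs 9: x=-2 → posterior Inverse-Gamma(25/4, 1837/32)
obs 10: x=-5/2 → posterior Inverse-Gamma(27/4, 2321/32)
obs 11: x=2 → posterior Inverse-Gamma(29/4, 2337/32)
obs 12: x=6 → posterior Inverse-Gamma(31/4, 2481/32)
obs 13: x=3/2 → posterior Inverse-Gamma(33/4, 2517/32)
obs 14: x=1/2 → posterior Inverse-Gamma(35/4, 2617/32)

k = 10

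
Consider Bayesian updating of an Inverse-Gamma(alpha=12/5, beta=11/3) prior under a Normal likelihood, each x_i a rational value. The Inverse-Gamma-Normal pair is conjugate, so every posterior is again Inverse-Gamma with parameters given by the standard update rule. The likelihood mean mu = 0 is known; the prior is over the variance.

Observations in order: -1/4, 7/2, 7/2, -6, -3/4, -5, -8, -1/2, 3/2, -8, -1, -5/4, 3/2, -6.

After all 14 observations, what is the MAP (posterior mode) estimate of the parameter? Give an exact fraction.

63545/4992

obs 1: x=-1/4 → posterior Inverse-Gamma(29/10, 355/96)
obs 2: x=7/2 → posterior Inverse-Gamma(17/5, 943/96)
obs 3: x=7/2 → posterior Inverse-Gamma(39/10, 1531/96)
obs 4: x=-6 → posterior Inverse-Gamma(22/5, 3259/96)
obs 5: x=-3/4 → posterior Inverse-Gamma(49/10, 1643/48)
obs 6: x=-5 → posterior Inverse-Gamma(27/5, 2243/48)
obs 7: x=-8 → posterior Inverse-Gamma(59/10, 3779/48)
obs 8: x=-1/2 → posterior Inverse-Gamma(32/5, 3785/48)
obs 9: x=3/2 → posterior Inverse-Gamma(69/10, 3839/48)
obs 10: x=-8 → posterior Inverse-Gamma(37/5, 5375/48)
obs 11: x=-1 → posterior Inverse-Gamma(79/10, 5399/48)
obs 12: x=-5/4 → posterior Inverse-Gamma(42/5, 10873/96)
obs 13: x=3/2 → posterior Inverse-Gamma(89/10, 10981/96)
obs 14: x=-6 → posterior Inverse-Gamma(47/5, 12709/96)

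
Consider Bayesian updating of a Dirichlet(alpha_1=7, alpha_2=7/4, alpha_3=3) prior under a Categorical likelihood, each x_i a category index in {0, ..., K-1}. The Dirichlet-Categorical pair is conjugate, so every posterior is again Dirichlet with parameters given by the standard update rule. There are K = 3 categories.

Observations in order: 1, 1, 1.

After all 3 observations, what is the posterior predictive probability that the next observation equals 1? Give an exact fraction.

19/59

obs 1: x=1 → posterior Dirichlet(7, 11/4, 3)
obs 2: x=1 → posterior Dirichlet(7, 15/4, 3)
obs 3: x=1 → posterior Dirichlet(7, 19/4, 3)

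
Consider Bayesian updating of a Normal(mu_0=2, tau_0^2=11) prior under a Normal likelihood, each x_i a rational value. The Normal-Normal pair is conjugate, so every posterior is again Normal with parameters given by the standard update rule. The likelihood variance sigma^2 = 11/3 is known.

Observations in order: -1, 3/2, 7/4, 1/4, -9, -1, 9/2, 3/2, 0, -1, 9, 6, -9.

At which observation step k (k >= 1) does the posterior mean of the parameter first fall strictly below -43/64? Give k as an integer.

obs 1: x=-1 → posterior Normal(-1/4, 11/4)
obs 2: x=3/2 → posterior Normal(1/2, 11/7)
obs 3: x=7/4 → posterior Normal(7/8, 11/10)
obs 4: x=1/4 → posterior Normal(19/26, 11/13)
obs 5: x=-9 → posterior Normal(-35/32, 11/16)
obs 6: x=-1 → posterior Normal(-41/38, 11/19)
obs 7: x=9/2 → posterior Normal(-7/22, 1/2)
obs 8: x=3/2 → posterior Normal(-1/10, 11/25)
obs 9: x=0 → posterior Normal(-5/56, 11/28)
obs 10: x=-1 → posterior Normal(-11/62, 11/31)
obs 11: x=9 → posterior Normal(43/68, 11/34)
obs 12: x=6 → posterior Normal(79/74, 11/37)
obs 13: x=-9 → posterior Normal(5/16, 11/40)

k = 5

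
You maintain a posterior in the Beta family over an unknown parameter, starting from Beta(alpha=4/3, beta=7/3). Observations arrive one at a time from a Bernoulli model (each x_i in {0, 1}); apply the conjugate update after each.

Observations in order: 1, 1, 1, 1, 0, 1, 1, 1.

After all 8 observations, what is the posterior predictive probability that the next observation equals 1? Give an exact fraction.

5/7

obs 1: x=1 → posterior Beta(7/3, 7/3)
obs 2: x=1 → posterior Beta(10/3, 7/3)
obs 3: x=1 → posterior Beta(13/3, 7/3)
obs 4: x=1 → posterior Beta(16/3, 7/3)
obs 5: x=0 → posterior Beta(16/3, 10/3)
obs 6: x=1 → posterior Beta(19/3, 10/3)
obs 7: x=1 → posterior Beta(22/3, 10/3)
obs 8: x=1 → posterior Beta(25/3, 10/3)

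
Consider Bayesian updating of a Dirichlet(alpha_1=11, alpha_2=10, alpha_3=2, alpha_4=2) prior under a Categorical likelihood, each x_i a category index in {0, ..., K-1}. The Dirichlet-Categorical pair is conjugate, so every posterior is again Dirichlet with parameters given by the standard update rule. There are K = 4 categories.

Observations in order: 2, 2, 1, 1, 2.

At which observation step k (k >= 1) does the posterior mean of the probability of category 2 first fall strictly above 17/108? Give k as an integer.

k = 5

obs 1: x=2 → posterior Dirichlet(11, 10, 3, 2)
obs 2: x=2 → posterior Dirichlet(11, 10, 4, 2)
obs 3: x=1 → posterior Dirichlet(11, 11, 4, 2)
obs 4: x=1 → posterior Dirichlet(11, 12, 4, 2)
obs 5: x=2 → posterior Dirichlet(11, 12, 5, 2)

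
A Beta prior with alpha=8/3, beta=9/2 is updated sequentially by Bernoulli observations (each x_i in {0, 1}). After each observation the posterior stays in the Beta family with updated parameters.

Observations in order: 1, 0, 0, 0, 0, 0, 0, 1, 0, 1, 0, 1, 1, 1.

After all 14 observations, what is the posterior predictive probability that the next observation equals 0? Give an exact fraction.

obs 1: x=1 → posterior Beta(11/3, 9/2)
obs 2: x=0 → posterior Beta(11/3, 11/2)
obs 3: x=0 → posterior Beta(11/3, 13/2)
obs 4: x=0 → posterior Beta(11/3, 15/2)
obs 5: x=0 → posterior Beta(11/3, 17/2)
obs 6: x=0 → posterior Beta(11/3, 19/2)
obs 7: x=0 → posterior Beta(11/3, 21/2)
obs 8: x=1 → posterior Beta(14/3, 21/2)
obs 9: x=0 → posterior Beta(14/3, 23/2)
obs 10: x=1 → posterior Beta(17/3, 23/2)
obs 11: x=0 → posterior Beta(17/3, 25/2)
obs 12: x=1 → posterior Beta(20/3, 25/2)
obs 13: x=1 → posterior Beta(23/3, 25/2)
obs 14: x=1 → posterior Beta(26/3, 25/2)

75/127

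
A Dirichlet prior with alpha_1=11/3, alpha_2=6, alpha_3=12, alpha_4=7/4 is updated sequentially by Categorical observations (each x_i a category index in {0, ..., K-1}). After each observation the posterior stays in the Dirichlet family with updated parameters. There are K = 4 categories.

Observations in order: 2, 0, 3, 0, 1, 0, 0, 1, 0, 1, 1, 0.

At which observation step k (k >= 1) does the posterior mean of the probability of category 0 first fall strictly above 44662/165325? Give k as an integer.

obs 1: x=2 → posterior Dirichlet(11/3, 6, 13, 7/4)
obs 2: x=0 → posterior Dirichlet(14/3, 6, 13, 7/4)
obs 3: x=3 → posterior Dirichlet(14/3, 6, 13, 11/4)
obs 4: x=0 → posterior Dirichlet(17/3, 6, 13, 11/4)
obs 5: x=1 → posterior Dirichlet(17/3, 7, 13, 11/4)
obs 6: x=0 → posterior Dirichlet(20/3, 7, 13, 11/4)
obs 7: x=0 → posterior Dirichlet(23/3, 7, 13, 11/4)
obs 8: x=1 → posterior Dirichlet(23/3, 8, 13, 11/4)
obs 9: x=0 → posterior Dirichlet(26/3, 8, 13, 11/4)
obs 10: x=1 → posterior Dirichlet(26/3, 9, 13, 11/4)
obs 11: x=1 → posterior Dirichlet(26/3, 10, 13, 11/4)
obs 12: x=0 → posterior Dirichlet(29/3, 10, 13, 11/4)

k = 12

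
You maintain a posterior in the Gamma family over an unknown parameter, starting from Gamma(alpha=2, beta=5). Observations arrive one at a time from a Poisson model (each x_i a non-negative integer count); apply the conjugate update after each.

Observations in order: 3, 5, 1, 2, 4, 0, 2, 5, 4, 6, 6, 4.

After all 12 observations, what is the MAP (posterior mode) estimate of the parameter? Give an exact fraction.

43/17

obs 1: x=3 → posterior Gamma(5, 6)
obs 2: x=5 → posterior Gamma(10, 7)
obs 3: x=1 → posterior Gamma(11, 8)
obs 4: x=2 → posterior Gamma(13, 9)
obs 5: x=4 → posterior Gamma(17, 10)
obs 6: x=0 → posterior Gamma(17, 11)
obs 7: x=2 → posterior Gamma(19, 12)
obs 8: x=5 → posterior Gamma(24, 13)
obs 9: x=4 → posterior Gamma(28, 14)
obs 10: x=6 → posterior Gamma(34, 15)
obs 11: x=6 → posterior Gamma(40, 16)
obs 12: x=4 → posterior Gamma(44, 17)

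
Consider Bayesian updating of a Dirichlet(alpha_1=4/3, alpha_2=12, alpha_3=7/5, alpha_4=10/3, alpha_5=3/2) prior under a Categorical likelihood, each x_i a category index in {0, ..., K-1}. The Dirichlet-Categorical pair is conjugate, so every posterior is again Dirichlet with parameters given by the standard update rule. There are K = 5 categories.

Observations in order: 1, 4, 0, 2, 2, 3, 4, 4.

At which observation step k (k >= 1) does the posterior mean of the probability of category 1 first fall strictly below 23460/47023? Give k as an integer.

obs 1: x=1 → posterior Dirichlet(4/3, 13, 7/5, 10/3, 3/2)
obs 2: x=4 → posterior Dirichlet(4/3, 13, 7/5, 10/3, 5/2)
obs 3: x=0 → posterior Dirichlet(7/3, 13, 7/5, 10/3, 5/2)
obs 4: x=2 → posterior Dirichlet(7/3, 13, 12/5, 10/3, 5/2)
obs 5: x=2 → posterior Dirichlet(7/3, 13, 17/5, 10/3, 5/2)
obs 6: x=3 → posterior Dirichlet(7/3, 13, 17/5, 13/3, 5/2)
obs 7: x=4 → posterior Dirichlet(7/3, 13, 17/5, 13/3, 7/2)
obs 8: x=4 → posterior Dirichlet(7/3, 13, 17/5, 13/3, 9/2)

k = 7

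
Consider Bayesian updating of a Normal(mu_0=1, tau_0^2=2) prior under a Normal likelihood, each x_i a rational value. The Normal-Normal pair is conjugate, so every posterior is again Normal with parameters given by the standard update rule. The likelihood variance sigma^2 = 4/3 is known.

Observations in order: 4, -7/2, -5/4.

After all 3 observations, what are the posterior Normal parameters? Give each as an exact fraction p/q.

mu_0=-1/44, tau_0^2=4/11

obs 1: x=4 → posterior Normal(14/5, 4/5)
obs 2: x=-7/2 → posterior Normal(7/16, 1/2)
obs 3: x=-5/4 → posterior Normal(-1/44, 4/11)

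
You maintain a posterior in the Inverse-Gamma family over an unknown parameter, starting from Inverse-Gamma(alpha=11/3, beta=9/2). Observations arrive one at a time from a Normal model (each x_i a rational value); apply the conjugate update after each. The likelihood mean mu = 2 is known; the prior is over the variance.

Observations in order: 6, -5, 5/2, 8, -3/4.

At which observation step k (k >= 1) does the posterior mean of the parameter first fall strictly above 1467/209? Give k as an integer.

k = 2

obs 1: x=6 → posterior Inverse-Gamma(25/6, 25/2)
obs 2: x=-5 → posterior Inverse-Gamma(14/3, 37)
obs 3: x=5/2 → posterior Inverse-Gamma(31/6, 297/8)
obs 4: x=8 → posterior Inverse-Gamma(17/3, 441/8)
obs 5: x=-3/4 → posterior Inverse-Gamma(37/6, 1885/32)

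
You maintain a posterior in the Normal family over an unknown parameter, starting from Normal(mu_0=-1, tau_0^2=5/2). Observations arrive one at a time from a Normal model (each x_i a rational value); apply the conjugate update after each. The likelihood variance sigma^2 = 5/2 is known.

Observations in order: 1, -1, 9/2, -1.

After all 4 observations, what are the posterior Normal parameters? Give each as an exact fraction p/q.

mu_0=1/2, tau_0^2=1/2

obs 1: x=1 → posterior Normal(0, 5/4)
obs 2: x=-1 → posterior Normal(-1/3, 5/6)
obs 3: x=9/2 → posterior Normal(7/8, 5/8)
obs 4: x=-1 → posterior Normal(1/2, 1/2)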